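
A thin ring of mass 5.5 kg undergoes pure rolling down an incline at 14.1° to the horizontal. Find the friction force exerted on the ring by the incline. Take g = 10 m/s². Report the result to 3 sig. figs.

f ≈ 6.70 N

With I = MR², the ratio k = I/(MR²) is 1.
Translational: Mg sinθ − f = Ma. Rotational about the CM: fR = Iα = kMRa, so f = kMa.
Combining, a = g sinθ/(1+k) and f = kMa = kMg sinθ/(1+k).
f = 1 × 5.5 × 10 × sin14.1° / 2 ≈ 6.70 N.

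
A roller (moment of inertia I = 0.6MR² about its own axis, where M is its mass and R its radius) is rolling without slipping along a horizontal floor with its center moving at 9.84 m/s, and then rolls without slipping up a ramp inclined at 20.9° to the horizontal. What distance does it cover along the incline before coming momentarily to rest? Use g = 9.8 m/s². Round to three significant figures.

The moment of inertia is 0.6MR², giving k ≡ I/(MR²) = 0.6.
Since it rolls without slipping, ω = v/R and KE = ½Mv² + ½Iω² = ½(1+k)Mv² = (4/5)Mv².
Setting this equal to Mgh gives the vertical rise h = (1+k)v₀²/(2g) = 1.6×9.84²/(2×9.8) = 7.904 m.
Along the incline, d = h/sinθ = 7.904/sin20.9° ≈ 22.2 m.

d ≈ 22.2 m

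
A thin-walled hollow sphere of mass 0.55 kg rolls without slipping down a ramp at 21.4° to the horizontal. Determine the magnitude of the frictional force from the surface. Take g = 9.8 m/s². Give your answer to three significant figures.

f ≈ 0.787 N

For this body I = (2/3)MR², i.e. k = I/(MR²) = 2/3.
Newton's second law down the slope: Mg sinθ − f = Ma. The torque equation fR = Iα (with α = a/R) gives f = kMa.
Combining, a = g sinθ/(1+k) and f = kMa = kMg sinθ/(1+k).
f = (2/3) × 0.55 × 9.8 × sin21.4° / 1.667 ≈ 0.787 N.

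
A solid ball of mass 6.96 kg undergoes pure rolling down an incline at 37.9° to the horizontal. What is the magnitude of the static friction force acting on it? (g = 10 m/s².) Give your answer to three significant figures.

Here I = (2/5)MR², so the shape factor k = I/(MR²) = 0.4.
Newton's second law down the slope: Mg sinθ − f = Ma. The torque equation fR = Iα (with α = a/R) gives f = kMa.
Combining, a = g sinθ/(1+k) and f = kMa = kMg sinθ/(1+k).
f = 0.4 × 6.96 × 10 × sin37.9° / 1.4 ≈ 12.2 N.

f ≈ 12.2 N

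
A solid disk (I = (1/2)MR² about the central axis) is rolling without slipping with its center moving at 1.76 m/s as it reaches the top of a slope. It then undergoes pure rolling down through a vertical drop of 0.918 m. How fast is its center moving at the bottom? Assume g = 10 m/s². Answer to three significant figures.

Here I = (1/2)MR², so the shape factor k = I/(MR²) = 0.5.
Rolling without slipping gives ω = v/R, so the total kinetic energy is ½Mv² + ½Iω² = ½(1+k)Mv² = (3/4)Mv².
Energy conservation: (3/4)Mv₀² + Mgh = (3/4)Mv², so v² = v₀² + 2gh/(1+k).
v = √(1.76² + 2×10×0.918/1.5) = √15.34 ≈ 3.92 m/s.

v ≈ 3.92 m/s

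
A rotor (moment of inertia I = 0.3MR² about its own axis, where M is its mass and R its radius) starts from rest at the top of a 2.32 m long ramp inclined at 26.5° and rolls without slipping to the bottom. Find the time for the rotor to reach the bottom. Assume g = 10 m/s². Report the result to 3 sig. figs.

t ≈ 1.16 s

The moment of inertia is 0.3MR², giving k ≡ I/(MR²) = 0.3.
Newton's second law down the slope: Mg sinθ − f = Ma. The torque equation fR = Iα (with α = a/R) gives f = kMa.
Hence a = g sinθ/(1+k) = 10×sin26.5°/1.3 = 3.432 m/s².
With constant a from rest, t = √(2L/a) = √(2·2.32/3.432) ≈ 1.16 s.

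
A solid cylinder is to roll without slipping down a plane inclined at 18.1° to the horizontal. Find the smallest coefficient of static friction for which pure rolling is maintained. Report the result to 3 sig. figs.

With I = (1/2)MR², the ratio k = I/(MR²) is 0.5.
Along the incline Mg sinθ − f = Ma, and torque about the center fR = Iα = kMR²(a/R) gives f = kMa.
These give a = g sinθ/(1+k) and the required friction f = kMg sinθ/(1+k).
The normal force is N = Mg cosθ, so μ_min = f/N = k tanθ/(1+k).
μ_min = 0.5 × tan18.1° / 1.5 ≈ 0.109.

μ_min ≈ 0.109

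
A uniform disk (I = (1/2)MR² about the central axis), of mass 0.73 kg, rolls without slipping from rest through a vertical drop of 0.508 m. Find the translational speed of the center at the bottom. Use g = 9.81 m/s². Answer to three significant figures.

v ≈ 2.58 m/s

The moment of inertia is (1/2)MR², giving k ≡ I/(MR²) = 0.5.
Since it rolls without slipping, ω = v/R and KE = ½Mv² + ½Iω² = ½(1+k)Mv² = (3/4)Mv².
Energy conservation: Mgh = (3/4)Mv², so v = √(2gh/(1+k)) = √(2 × 9.81 × 0.508 / 1.5) ≈ 2.58 m/s.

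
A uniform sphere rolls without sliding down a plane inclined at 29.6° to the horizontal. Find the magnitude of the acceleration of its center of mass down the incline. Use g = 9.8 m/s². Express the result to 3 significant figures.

For this body I = (2/5)MR², i.e. k = I/(MR²) = 0.4.
Translational: Mg sinθ − f = Ma. Rotational about the CM: fR = Iα = kMRa, so f = kMa.
Eliminating f: Mg sinθ = (1+k)Ma, so a = g sinθ/(1+k) = 9.8 × sin29.6° / 1.4 ≈ 3.46 m/s².

a ≈ 3.46 m/s²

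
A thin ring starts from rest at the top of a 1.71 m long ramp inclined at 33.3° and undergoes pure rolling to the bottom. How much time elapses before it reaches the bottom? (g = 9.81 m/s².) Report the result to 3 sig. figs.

With I = MR², the ratio k = I/(MR²) is 1.
Newton's second law down the slope: Mg sinθ − f = Ma. The torque equation fR = Iα (with α = a/R) gives f = kMa.
Hence a = g sinθ/(1+k) = 9.81×sin33.3°/2 = 2.693 m/s².
With constant a from rest, t = √(2L/a) = √(2·1.71/2.693) ≈ 1.13 s.

t ≈ 1.13 s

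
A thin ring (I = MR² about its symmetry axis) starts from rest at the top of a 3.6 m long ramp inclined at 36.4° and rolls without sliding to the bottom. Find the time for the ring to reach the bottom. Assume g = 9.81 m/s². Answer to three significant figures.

t ≈ 1.57 s

For this body I = MR², i.e. k = I/(MR²) = 1.
Newton's second law down the slope: Mg sinθ − f = Ma. The torque equation fR = Iα (with α = a/R) gives f = kMa.
Hence a = g sinθ/(1+k) = 9.81×sin36.4°/2 = 2.911 m/s².
Starting from rest, L = ½at², so t = √(2L/a) = √(2×3.6/2.911) ≈ 1.57 s.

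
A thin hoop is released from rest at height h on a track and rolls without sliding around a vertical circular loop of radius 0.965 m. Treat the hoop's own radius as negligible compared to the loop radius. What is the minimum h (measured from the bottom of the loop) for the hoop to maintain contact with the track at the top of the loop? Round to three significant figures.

Here I = MR², so the shape factor k = I/(MR²) = 1.
At the top of the loop, the minimum-contact condition is Mg = Mv_top²/r, so v_top² = gr.
With ω = v/R, the kinetic energy at speed v is ½(1+k)Mv² = Mv².
Energy conservation from release (height h) to the top (height 2r): Mgh = Mg(2r) + M·gr.
Thus h_min = 2r + (1+k)r/2 = r(2 + 2/2) = 0.965 × 3 ≈ 2.90 m.

h_min ≈ 2.90 m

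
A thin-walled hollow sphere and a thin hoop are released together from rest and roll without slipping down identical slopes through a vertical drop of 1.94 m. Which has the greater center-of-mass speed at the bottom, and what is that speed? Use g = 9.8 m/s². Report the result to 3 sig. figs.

For rolling without slipping, Mgh = ½(1+k)Mv² where k = I/(MR²), so v = √(2gh/(1+k)).
Thin-walled hollow sphere: k = 2/3, giving v = √(2×9.8×1.94/1.667) = 4.776 m/s.
Thin hoop: k = 1, giving v = √(2×9.8×1.94/2) = 4.36 m/s.
The smaller k wins: the thin-walled hollow sphere, at ≈ 4.78 m/s.

the thin-walled hollow sphere, at v ≈ 4.78 m/s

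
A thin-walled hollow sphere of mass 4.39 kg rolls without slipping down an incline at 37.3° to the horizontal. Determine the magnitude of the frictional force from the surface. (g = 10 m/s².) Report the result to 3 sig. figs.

For this body I = (2/3)MR², i.e. k = I/(MR²) = 2/3.
Along the incline Mg sinθ − f = Ma, and torque about the center fR = Iα = kMR²(a/R) gives f = kMa.
Combining, a = g sinθ/(1+k) and f = kMa = kMg sinθ/(1+k).
f = (2/3) × 4.39 × 10 × sin37.3° / 1.667 ≈ 10.6 N.

f ≈ 10.6 N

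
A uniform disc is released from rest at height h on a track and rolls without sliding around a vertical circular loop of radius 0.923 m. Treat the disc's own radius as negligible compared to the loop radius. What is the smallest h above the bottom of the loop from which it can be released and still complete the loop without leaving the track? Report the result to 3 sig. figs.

For this body I = (1/2)MR², i.e. k = I/(MR²) = 0.5.
At the top, contact is just lost when gravity alone supplies the centripetal force: Mg = Mv_top²/r, i.e. v_top² = gr.
With ω = v/R, the kinetic energy at speed v is ½(1+k)Mv² = (3/4)Mv².
Energy conservation from release (height h) to the top (height 2r): Mgh = Mg(2r) + (3/4)M·gr.
Thus h_min = 2r + (1+k)r/2 = r(2 + 1.5/2) = 0.923 × 2.75 ≈ 2.54 m.

h_min ≈ 2.54 m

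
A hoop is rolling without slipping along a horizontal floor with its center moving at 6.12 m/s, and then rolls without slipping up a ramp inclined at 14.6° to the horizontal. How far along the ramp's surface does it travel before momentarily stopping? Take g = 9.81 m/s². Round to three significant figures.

Here I = MR², so the shape factor k = I/(MR²) = 1.
Rolling without slipping gives ω = v/R, so the total kinetic energy is ½Mv² + ½Iω² = ½(1+k)Mv² = Mv².
Setting this equal to Mgh gives the vertical rise h = (1+k)v₀²/(2g) = 2×6.12²/(2×9.81) = 3.818 m.
Along the incline, d = h/sinθ = 3.818/sin14.6° ≈ 15.1 m.

d ≈ 15.1 m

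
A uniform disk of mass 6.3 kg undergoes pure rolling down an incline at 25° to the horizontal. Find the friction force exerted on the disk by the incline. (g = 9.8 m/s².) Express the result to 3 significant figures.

The moment of inertia is (1/2)MR², giving k ≡ I/(MR²) = 0.5.
Along the incline Mg sinθ − f = Ma, and torque about the center fR = Iα = kMR²(a/R) gives f = kMa.
Combining, a = g sinθ/(1+k) and f = kMa = kMg sinθ/(1+k).
f = 0.5 × 6.3 × 9.8 × sin25° / 1.5 ≈ 8.70 N.

f ≈ 8.70 N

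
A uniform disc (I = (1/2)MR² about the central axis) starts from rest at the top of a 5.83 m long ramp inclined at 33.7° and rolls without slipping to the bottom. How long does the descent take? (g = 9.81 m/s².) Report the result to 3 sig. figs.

t ≈ 1.79 s

Here I = (1/2)MR², so the shape factor k = I/(MR²) = 0.5.
Along the incline Mg sinθ − f = Ma, and torque about the center fR = Iα = kMR²(a/R) gives f = kMa.
Hence a = g sinθ/(1+k) = 9.81×sin33.7°/1.5 = 3.629 m/s².
Starting from rest, L = ½at², so t = √(2L/a) = √(2×5.83/3.629) ≈ 1.79 s.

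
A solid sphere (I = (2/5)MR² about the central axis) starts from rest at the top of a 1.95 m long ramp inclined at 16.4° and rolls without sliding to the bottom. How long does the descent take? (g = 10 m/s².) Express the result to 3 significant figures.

t ≈ 1.39 s

With I = (2/5)MR², the ratio k = I/(MR²) is 0.4.
Along the incline Mg sinθ − f = Ma, and torque about the center fR = Iα = kMR²(a/R) gives f = kMa.
Hence a = g sinθ/(1+k) = 10×sin16.4°/1.4 = 2.017 m/s².
Starting from rest, L = ½at², so t = √(2L/a) = √(2×1.95/2.017) ≈ 1.39 s.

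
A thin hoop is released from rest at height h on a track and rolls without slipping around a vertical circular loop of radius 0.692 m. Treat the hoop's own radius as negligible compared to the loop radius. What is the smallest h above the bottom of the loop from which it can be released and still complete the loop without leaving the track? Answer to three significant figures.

h_min ≈ 2.08 m

The moment of inertia is MR², giving k ≡ I/(MR²) = 1.
At the top, contact is just lost when gravity alone supplies the centripetal force: Mg = Mv_top²/r, i.e. v_top² = gr.
With ω = v/R, the kinetic energy at speed v is ½(1+k)Mv² = Mv².
Energy conservation from release (height h) to the top (height 2r): Mgh = Mg(2r) + M·gr.
Thus h_min = 2r + (1+k)r/2 = r(2 + 2/2) = 0.692 × 3 ≈ 2.08 m.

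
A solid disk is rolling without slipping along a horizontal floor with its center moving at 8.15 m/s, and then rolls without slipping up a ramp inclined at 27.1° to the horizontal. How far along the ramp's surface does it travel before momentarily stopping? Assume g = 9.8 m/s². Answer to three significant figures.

d ≈ 11.2 m

For this body I = (1/2)MR², i.e. k = I/(MR²) = 0.5.
Rolling without slipping gives ω = v/R, so the total kinetic energy is ½Mv² + ½Iω² = ½(1+k)Mv² = (3/4)Mv².
Setting this equal to Mgh gives the vertical rise h = (1+k)v₀²/(2g) = 1.5×8.15²/(2×9.8) = 5.083 m.
The distance along the slope is d = h/sinθ = 5.083/sin27.1° ≈ 11.2 m.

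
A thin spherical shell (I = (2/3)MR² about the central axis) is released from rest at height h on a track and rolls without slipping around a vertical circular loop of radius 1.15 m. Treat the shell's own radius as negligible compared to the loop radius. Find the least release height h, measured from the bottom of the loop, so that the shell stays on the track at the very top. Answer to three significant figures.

h_min ≈ 3.26 m

With I = (2/3)MR², the ratio k = I/(MR²) is 2/3.
At the top of the loop, the minimum-contact condition is Mg = Mv_top²/r, so v_top² = gr.
With ω = v/R, the kinetic energy at speed v is ½(1+k)Mv² = (5/6)Mv².
Energy conservation from release (height h) to the top (height 2r): Mgh = Mg(2r) + (5/6)M·gr.
Thus h_min = 2r + (1+k)r/2 = r(2 + 1.667/2) = 1.15 × 2.833 ≈ 3.26 m.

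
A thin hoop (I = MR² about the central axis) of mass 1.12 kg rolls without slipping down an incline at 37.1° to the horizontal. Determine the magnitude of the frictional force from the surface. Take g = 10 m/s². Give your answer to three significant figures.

f ≈ 3.38 N

The moment of inertia is MR², giving k ≡ I/(MR²) = 1.
Translational: Mg sinθ − f = Ma. Rotational about the CM: fR = Iα = kMRa, so f = kMa.
Combining, a = g sinθ/(1+k) and f = kMa = kMg sinθ/(1+k).
f = 1 × 1.12 × 10 × sin37.1° / 2 ≈ 3.38 N.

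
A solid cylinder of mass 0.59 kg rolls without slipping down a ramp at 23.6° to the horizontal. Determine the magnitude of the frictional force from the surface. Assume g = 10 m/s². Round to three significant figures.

The moment of inertia is (1/2)MR², giving k ≡ I/(MR²) = 0.5.
Along the incline Mg sinθ − f = Ma, and torque about the center fR = Iα = kMR²(a/R) gives f = kMa.
Combining, a = g sinθ/(1+k) and f = kMa = kMg sinθ/(1+k).
f = 0.5 × 0.59 × 10 × sin23.6° / 1.5 ≈ 0.787 N.

f ≈ 0.787 N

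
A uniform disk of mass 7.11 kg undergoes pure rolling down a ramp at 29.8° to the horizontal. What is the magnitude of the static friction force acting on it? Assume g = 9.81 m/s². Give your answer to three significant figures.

With I = (1/2)MR², the ratio k = I/(MR²) is 0.5.
Translational: Mg sinθ − f = Ma. Rotational about the CM: fR = Iα = kMRa, so f = kMa.
Combining, a = g sinθ/(1+k) and f = kMa = kMg sinθ/(1+k).
f = 0.5 × 7.11 × 9.81 × sin29.8° / 1.5 ≈ 11.6 N.

f ≈ 11.6 N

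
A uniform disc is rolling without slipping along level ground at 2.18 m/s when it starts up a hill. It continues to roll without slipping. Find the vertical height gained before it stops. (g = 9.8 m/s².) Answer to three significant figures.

h ≈ 0.364 m

Here I = (1/2)MR², so the shape factor k = I/(MR²) = 0.5.
Rolling without slipping gives ω = v/R, so the total kinetic energy is ½Mv² + ½Iω² = ½(1+k)Mv² = (3/4)Mv².
At the top the kinetic energy is zero, so (3/4)Mv₀² = Mgh.
Thus h = (1+k)v₀²/(2g) = 1.5 × 2.18² / (2 × 9.8) ≈ 0.364 m.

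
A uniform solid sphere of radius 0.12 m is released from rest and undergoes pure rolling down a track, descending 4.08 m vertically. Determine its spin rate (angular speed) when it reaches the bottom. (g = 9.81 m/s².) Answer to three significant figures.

Here I = (2/5)MR², so the shape factor k = I/(MR²) = 0.4.
Pure rolling means v = ωR; then KE = ½Mv² + ½I(v/R)² = ½(1+k)Mv² = (7/10)Mv².
Energy conservation Mgh = ½(1+k)Mv² gives v = √(2gh/(1+k)) = √(2 × 9.81 × 4.08 / 1.4) = 7.562 m/s.
The angular speed follows from ω = v/R = 7.562/0.12 ≈ 63.0 rad/s.

ω ≈ 63.0 rad/s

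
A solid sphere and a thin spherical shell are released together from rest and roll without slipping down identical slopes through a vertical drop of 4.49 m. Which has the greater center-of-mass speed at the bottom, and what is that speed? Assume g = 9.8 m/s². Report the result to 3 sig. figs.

For rolling without slipping, Mgh = ½(1+k)Mv² where k = I/(MR²), so v = √(2gh/(1+k)).
Solid sphere: k = 0.4, giving v = √(2×9.8×4.49/1.4) = 7.928 m/s.
Thin spherical shell: k = 2/3, giving v = √(2×9.8×4.49/1.667) = 7.267 m/s.
The smaller k wins: the solid sphere, at ≈ 7.93 m/s.

the solid sphere, at v ≈ 7.93 m/s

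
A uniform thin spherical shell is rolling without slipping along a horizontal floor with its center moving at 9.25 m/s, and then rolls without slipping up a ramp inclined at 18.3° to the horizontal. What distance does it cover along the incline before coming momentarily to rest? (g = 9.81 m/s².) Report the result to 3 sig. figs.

Here I = (2/3)MR², so the shape factor k = I/(MR²) = 2/3.
Rolling without slipping gives ω = v/R, so the total kinetic energy is ½Mv² + ½Iω² = ½(1+k)Mv² = (5/6)Mv².
Setting this equal to Mgh gives the vertical rise h = (1+k)v₀²/(2g) = 1.667×9.25²/(2×9.81) = 7.268 m.
Along the incline, d = h/sinθ = 7.268/sin18.3° ≈ 23.1 m.

d ≈ 23.1 m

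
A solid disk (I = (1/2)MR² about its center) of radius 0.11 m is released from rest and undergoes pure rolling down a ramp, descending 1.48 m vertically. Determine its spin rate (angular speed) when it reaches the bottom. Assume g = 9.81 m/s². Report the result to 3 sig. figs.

ω ≈ 40.0 rad/s

For this body I = (1/2)MR², i.e. k = I/(MR²) = 0.5.
Pure rolling means v = ωR; then KE = ½Mv² + ½I(v/R)² = ½(1+k)Mv² = (3/4)Mv².
Energy conservation Mgh = ½(1+k)Mv² gives v = √(2gh/(1+k)) = √(2 × 9.81 × 1.48 / 1.5) = 4.4 m/s.
Then ω = v/R = 4.4 / 0.11 ≈ 40.0 rad/s.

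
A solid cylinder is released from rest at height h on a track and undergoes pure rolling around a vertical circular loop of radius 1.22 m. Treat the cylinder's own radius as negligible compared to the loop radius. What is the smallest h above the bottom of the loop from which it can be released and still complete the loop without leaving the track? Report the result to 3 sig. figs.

For this body I = (1/2)MR², i.e. k = I/(MR²) = 0.5.
At the top, contact is just lost when gravity alone supplies the centripetal force: Mg = Mv_top²/r, i.e. v_top² = gr.
With ω = v/R, the kinetic energy at speed v is ½(1+k)Mv² = (3/4)Mv².
Energy conservation from release (height h) to the top (height 2r): Mgh = Mg(2r) + (3/4)M·gr.
Thus h_min = 2r + (1+k)r/2 = r(2 + 1.5/2) = 1.22 × 2.75 ≈ 3.36 m.

h_min ≈ 3.36 m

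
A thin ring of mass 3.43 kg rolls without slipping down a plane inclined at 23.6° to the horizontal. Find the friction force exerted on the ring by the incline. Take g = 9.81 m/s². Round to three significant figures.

f ≈ 6.74 N

With I = MR², the ratio k = I/(MR²) is 1.
Newton's second law down the slope: Mg sinθ − f = Ma. The torque equation fR = Iα (with α = a/R) gives f = kMa.
Combining, a = g sinθ/(1+k) and f = kMa = kMg sinθ/(1+k).
f = 1 × 3.43 × 9.81 × sin23.6° / 2 ≈ 6.74 N.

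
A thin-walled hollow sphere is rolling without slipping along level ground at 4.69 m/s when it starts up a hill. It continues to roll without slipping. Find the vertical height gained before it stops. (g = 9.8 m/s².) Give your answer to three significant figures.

Here I = (2/3)MR², so the shape factor k = I/(MR²) = 2/3.
Since it rolls without slipping, ω = v/R and KE = ½Mv² + ½Iω² = ½(1+k)Mv² = (5/6)Mv².
At the top the kinetic energy is zero, so (5/6)Mv₀² = Mgh.
Thus h = (1+k)v₀²/(2g) = 1.667 × 4.69² / (2 × 9.8) ≈ 1.87 m.

h ≈ 1.87 m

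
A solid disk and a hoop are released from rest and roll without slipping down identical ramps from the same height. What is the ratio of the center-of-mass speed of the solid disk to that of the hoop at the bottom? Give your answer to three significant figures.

Each satisfies Mgh = ½(1+k)Mv² with k = I/(MR²), so v ∝ 1/√(1+k).
For the solid disk k = 0.5; for the hoop k = 1.
v₁/v₂ = √((1+k₂)/(1+k₁)) = √(2/1.5) ≈ 1.15.

v_ratio ≈ 1.15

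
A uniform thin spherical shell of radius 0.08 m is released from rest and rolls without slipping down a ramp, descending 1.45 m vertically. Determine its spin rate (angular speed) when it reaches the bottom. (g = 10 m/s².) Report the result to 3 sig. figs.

Here I = (2/3)MR², so the shape factor k = I/(MR²) = 2/3.
Since it rolls without slipping, ω = v/R and KE = ½Mv² + ½Iω² = ½(1+k)Mv² = (5/6)Mv².
Energy conservation Mgh = ½(1+k)Mv² gives v = √(2gh/(1+k)) = √(2 × 10 × 1.45 / 1.667) = 4.171 m/s.
The angular speed follows from ω = v/R = 4.171/0.08 ≈ 52.1 rad/s.

ω ≈ 52.1 rad/s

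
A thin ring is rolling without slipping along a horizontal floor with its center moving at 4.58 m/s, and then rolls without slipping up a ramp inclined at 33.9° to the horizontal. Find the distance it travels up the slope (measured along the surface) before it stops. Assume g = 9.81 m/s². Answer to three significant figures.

The moment of inertia is MR², giving k ≡ I/(MR²) = 1.
Since it rolls without slipping, ω = v/R and KE = ½Mv² + ½Iω² = ½(1+k)Mv² = Mv².
Setting this equal to Mgh gives the vertical rise h = (1+k)v₀²/(2g) = 2×4.58²/(2×9.81) = 2.138 m.
The distance along the slope is d = h/sinθ = 2.138/sin33.9° ≈ 3.83 m.

d ≈ 3.83 m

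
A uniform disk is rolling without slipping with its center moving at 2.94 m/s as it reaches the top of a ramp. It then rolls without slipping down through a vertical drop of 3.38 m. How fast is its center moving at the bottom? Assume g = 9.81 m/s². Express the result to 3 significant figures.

For this body I = (1/2)MR², i.e. k = I/(MR²) = 0.5.
Since it rolls without slipping, ω = v/R and KE = ½Mv² + ½Iω² = ½(1+k)Mv² = (3/4)Mv².
Energy conservation: (3/4)Mv₀² + Mgh = (3/4)Mv², so v² = v₀² + 2gh/(1+k).
v = √(2.94² + 2×9.81×3.38/1.5) = √52.85 ≈ 7.27 m/s.

v ≈ 7.27 m/s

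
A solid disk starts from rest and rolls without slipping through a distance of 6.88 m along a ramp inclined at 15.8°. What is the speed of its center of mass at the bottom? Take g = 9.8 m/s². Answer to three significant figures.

Here I = (1/2)MR², so the shape factor k = I/(MR²) = 0.5.
Since it rolls without slipping, ω = v/R and KE = ½Mv² + ½Iω² = ½(1+k)Mv² = (3/4)Mv².
The vertical drop is h = L sinθ = 6.88 × sin15.8° = 1.873 m.
Setting Mgh = (3/4)Mv² gives v = √(2gh/(1+k)) = √(2·9.8·1.873/1.5) ≈ 4.95 m/s.

v ≈ 4.95 m/s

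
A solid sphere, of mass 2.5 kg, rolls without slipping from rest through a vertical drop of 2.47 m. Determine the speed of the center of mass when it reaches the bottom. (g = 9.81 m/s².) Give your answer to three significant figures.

v ≈ 5.88 m/s

The moment of inertia is (2/5)MR², giving k ≡ I/(MR²) = 0.4.
The rolling condition ω = v/R makes the rotational term ½I(v/R)² = ½kMv², so KE_total = ½(1+k)Mv² = (7/10)Mv².
Setting Mgh = (7/10)Mv² gives v = √(2gh/(1+k)) = √(2·9.81·2.47/1.4) ≈ 5.88 m/s.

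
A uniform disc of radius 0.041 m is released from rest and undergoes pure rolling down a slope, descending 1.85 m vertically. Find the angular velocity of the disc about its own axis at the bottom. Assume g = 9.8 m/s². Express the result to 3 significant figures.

With I = (1/2)MR², the ratio k = I/(MR²) is 0.5.
The rolling condition ω = v/R makes the rotational term ½I(v/R)² = ½kMv², so KE_total = ½(1+k)Mv² = (3/4)Mv².
Energy conservation Mgh = ½(1+k)Mv² gives v = √(2gh/(1+k)) = √(2 × 9.8 × 1.85 / 1.5) = 4.917 m/s.
The angular speed follows from ω = v/R = 4.917/0.041 ≈ 120 rad/s.

ω ≈ 120 rad/s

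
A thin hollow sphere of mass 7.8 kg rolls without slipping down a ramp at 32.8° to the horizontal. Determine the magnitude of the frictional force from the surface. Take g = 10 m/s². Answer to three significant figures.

The moment of inertia is (2/3)MR², giving k ≡ I/(MR²) = 2/3.
Along the incline Mg sinθ − f = Ma, and torque about the center fR = Iα = kMR²(a/R) gives f = kMa.
Combining, a = g sinθ/(1+k) and f = kMa = kMg sinθ/(1+k).
f = (2/3) × 7.8 × 10 × sin32.8° / 1.667 ≈ 16.9 N.

f ≈ 16.9 N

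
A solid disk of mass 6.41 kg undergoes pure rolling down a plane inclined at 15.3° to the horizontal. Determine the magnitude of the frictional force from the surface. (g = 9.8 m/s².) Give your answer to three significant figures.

Here I = (1/2)MR², so the shape factor k = I/(MR²) = 0.5.
Along the incline Mg sinθ − f = Ma, and torque about the center fR = Iα = kMR²(a/R) gives f = kMa.
Combining, a = g sinθ/(1+k) and f = kMa = kMg sinθ/(1+k).
f = 0.5 × 6.41 × 9.8 × sin15.3° / 1.5 ≈ 5.53 N.

f ≈ 5.53 N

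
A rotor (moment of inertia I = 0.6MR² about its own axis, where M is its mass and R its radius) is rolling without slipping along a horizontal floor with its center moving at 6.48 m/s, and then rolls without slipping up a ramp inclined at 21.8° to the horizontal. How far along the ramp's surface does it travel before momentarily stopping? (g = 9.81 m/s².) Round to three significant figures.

Here I = 0.6MR², so the shape factor k = I/(MR²) = 0.6.
Pure rolling means v = ωR; then KE = ½Mv² + ½I(v/R)² = ½(1+k)Mv² = (4/5)Mv².
Setting this equal to Mgh gives the vertical rise h = (1+k)v₀²/(2g) = 1.6×6.48²/(2×9.81) = 3.424 m.
The distance along the slope is d = h/sinθ = 3.424/sin21.8° ≈ 9.22 m.

d ≈ 9.22 m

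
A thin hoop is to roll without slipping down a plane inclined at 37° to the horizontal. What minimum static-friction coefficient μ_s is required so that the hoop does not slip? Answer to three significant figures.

With I = MR², the ratio k = I/(MR²) is 1.
Newton's second law down the slope: Mg sinθ − f = Ma. The torque equation fR = Iα (with α = a/R) gives f = kMa.
These give a = g sinθ/(1+k) and the required friction f = kMg sinθ/(1+k).
With N = Mg cosθ, the no-slip condition f ≤ μN gives μ_min = f/N = k tanθ/(1+k).
μ_min = 1 × tan37° / 2 ≈ 0.377.

μ_min ≈ 0.377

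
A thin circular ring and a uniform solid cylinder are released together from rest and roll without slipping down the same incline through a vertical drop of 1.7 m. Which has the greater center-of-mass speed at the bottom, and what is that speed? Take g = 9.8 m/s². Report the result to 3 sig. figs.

For rolling without slipping, Mgh = ½(1+k)Mv² where k = I/(MR²), so v = √(2gh/(1+k)).
Thin circular ring: k = 1, giving v = √(2×9.8×1.7/2) = 4.082 m/s.
Uniform solid cylinder: k = 0.5, giving v = √(2×9.8×1.7/1.5) = 4.713 m/s.
The smaller k wins: the uniform solid cylinder, at ≈ 4.71 m/s.

the uniform solid cylinder, at v ≈ 4.71 m/s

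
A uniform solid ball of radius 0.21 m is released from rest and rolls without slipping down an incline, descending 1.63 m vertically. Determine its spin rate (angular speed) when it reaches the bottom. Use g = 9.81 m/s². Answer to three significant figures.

ω ≈ 22.8 rad/s

For this body I = (2/5)MR², i.e. k = I/(MR²) = 0.4.
The rolling condition ω = v/R makes the rotational term ½I(v/R)² = ½kMv², so KE_total = ½(1+k)Mv² = (7/10)Mv².
Energy conservation Mgh = ½(1+k)Mv² gives v = √(2gh/(1+k)) = √(2 × 9.81 × 1.63 / 1.4) = 4.779 m/s.
Then ω = v/R = 4.779 / 0.21 ≈ 22.8 rad/s.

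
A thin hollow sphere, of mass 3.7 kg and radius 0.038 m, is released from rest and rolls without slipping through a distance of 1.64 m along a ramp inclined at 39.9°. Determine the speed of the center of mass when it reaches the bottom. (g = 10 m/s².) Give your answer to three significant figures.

For this body I = (2/3)MR², i.e. k = I/(MR²) = 2/3.
Since it rolls without slipping, ω = v/R and KE = ½Mv² + ½Iω² = ½(1+k)Mv² = (5/6)Mv².
The vertical drop is h = L sinθ = 1.64 × sin39.9° = 1.052 m.
Energy conservation: Mgh = (5/6)Mv², so v = √(2gh/(1+k)) = √(2 × 10 × 1.052 / 1.667) ≈ 3.55 m/s.

v ≈ 3.55 m/s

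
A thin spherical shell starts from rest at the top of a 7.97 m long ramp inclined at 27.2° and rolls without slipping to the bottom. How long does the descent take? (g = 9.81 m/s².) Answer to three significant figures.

For this body I = (2/3)MR², i.e. k = I/(MR²) = 2/3.
Translational: Mg sinθ − f = Ma. Rotational about the CM: fR = Iα = kMRa, so f = kMa.
Hence a = g sinθ/(1+k) = 9.81×sin27.2°/1.667 = 2.69 m/s².
With constant a from rest, t = √(2L/a) = √(2·7.97/2.69) ≈ 2.43 s.

t ≈ 2.43 s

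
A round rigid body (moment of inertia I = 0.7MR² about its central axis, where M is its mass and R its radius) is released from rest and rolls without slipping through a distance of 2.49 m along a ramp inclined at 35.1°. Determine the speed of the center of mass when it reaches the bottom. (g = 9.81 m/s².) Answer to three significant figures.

The moment of inertia is 0.7MR², giving k ≡ I/(MR²) = 0.7.
Rolling without slipping gives ω = v/R, so the total kinetic energy is ½Mv² + ½Iω² = ½(1+k)Mv² = (17/20)Mv².
The vertical drop is h = L sinθ = 2.49 × sin35.1° = 1.432 m.
Energy conservation: Mgh = (17/20)Mv², so v = √(2gh/(1+k)) = √(2 × 9.81 × 1.432 / 1.7) ≈ 4.07 m/s.

v ≈ 4.07 m/s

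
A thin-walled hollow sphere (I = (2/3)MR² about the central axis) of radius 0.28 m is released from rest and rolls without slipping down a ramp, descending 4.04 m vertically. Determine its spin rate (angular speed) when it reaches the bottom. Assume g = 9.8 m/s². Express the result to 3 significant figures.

ω ≈ 24.6 rad/s

For this body I = (2/3)MR², i.e. k = I/(MR²) = 2/3.
Since it rolls without slipping, ω = v/R and KE = ½Mv² + ½Iω² = ½(1+k)Mv² = (5/6)Mv².
Energy conservation Mgh = ½(1+k)Mv² gives v = √(2gh/(1+k)) = √(2 × 9.8 × 4.04 / 1.667) = 6.893 m/s.
Then ω = v/R = 6.893 / 0.28 ≈ 24.6 rad/s.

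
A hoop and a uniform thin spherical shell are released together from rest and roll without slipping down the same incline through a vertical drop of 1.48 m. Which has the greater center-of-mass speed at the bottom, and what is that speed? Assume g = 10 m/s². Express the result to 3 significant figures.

For rolling without slipping, Mgh = ½(1+k)Mv² where k = I/(MR²), so v = √(2gh/(1+k)).
Hoop: k = 1, giving v = √(2×10×1.48/2) = 3.847 m/s.
Uniform thin spherical shell: k = 2/3, giving v = √(2×10×1.48/1.667) = 4.214 m/s.
The smaller k wins: the uniform thin spherical shell, at ≈ 4.21 m/s.

the uniform thin spherical shell, at v ≈ 4.21 m/s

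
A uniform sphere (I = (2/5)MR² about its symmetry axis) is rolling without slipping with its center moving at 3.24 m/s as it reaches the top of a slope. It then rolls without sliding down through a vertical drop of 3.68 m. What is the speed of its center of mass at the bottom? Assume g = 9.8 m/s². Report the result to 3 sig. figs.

The moment of inertia is (2/5)MR², giving k ≡ I/(MR²) = 0.4.
The rolling condition ω = v/R makes the rotational term ½I(v/R)² = ½kMv², so KE_total = ½(1+k)Mv² = (7/10)Mv².
Conserving energy between top and bottom: (7/10)Mv² = (7/10)Mv₀² + Mgh, hence v² = v₀² + 2gh/(1+k).
v = √(3.24² + 2×9.8×3.68/1.4) = √62.02 ≈ 7.88 m/s.

v ≈ 7.88 m/s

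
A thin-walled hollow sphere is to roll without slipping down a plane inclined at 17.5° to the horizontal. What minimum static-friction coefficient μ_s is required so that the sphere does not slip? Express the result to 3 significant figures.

Here I = (2/3)MR², so the shape factor k = I/(MR²) = 2/3.
Translational: Mg sinθ − f = Ma. Rotational about the CM: fR = Iα = kMRa, so f = kMa.
These give a = g sinθ/(1+k) and the required friction f = kMg sinθ/(1+k).
The normal force is N = Mg cosθ, so μ_min = f/N = k tanθ/(1+k).
μ_min = (2/3) × tan17.5° / 1.667 ≈ 0.126.

μ_min ≈ 0.126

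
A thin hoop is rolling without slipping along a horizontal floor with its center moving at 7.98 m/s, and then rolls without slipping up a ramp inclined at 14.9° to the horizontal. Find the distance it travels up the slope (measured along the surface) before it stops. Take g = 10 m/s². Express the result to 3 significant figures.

d ≈ 24.8 m

With I = MR², the ratio k = I/(MR²) is 1.
Since it rolls without slipping, ω = v/R and KE = ½Mv² + ½Iω² = ½(1+k)Mv² = Mv².
Setting this equal to Mgh gives the vertical rise h = (1+k)v₀²/(2g) = 2×7.98²/(2×10) = 6.368 m.
The distance along the slope is d = h/sinθ = 6.368/sin14.9° ≈ 24.8 m.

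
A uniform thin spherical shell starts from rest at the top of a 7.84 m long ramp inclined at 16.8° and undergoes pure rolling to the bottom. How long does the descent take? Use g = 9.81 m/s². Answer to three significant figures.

Here I = (2/3)MR², so the shape factor k = I/(MR²) = 2/3.
Translational: Mg sinθ − f = Ma. Rotational about the CM: fR = Iα = kMRa, so f = kMa.
Hence a = g sinθ/(1+k) = 9.81×sin16.8°/1.667 = 1.701 m/s².
Starting from rest, L = ½at², so t = √(2L/a) = √(2×7.84/1.701) ≈ 3.04 s.

t ≈ 3.04 s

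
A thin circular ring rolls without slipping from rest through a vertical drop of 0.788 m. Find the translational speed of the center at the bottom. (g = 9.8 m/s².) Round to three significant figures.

The moment of inertia is MR², giving k ≡ I/(MR²) = 1.
Since it rolls without slipping, ω = v/R and KE = ½Mv² + ½Iω² = ½(1+k)Mv² = Mv².
Setting Mgh = Mv² gives v = √(2gh/(1+k)) = √(2·9.8·0.788/2) ≈ 2.78 m/s.

v ≈ 2.78 m/s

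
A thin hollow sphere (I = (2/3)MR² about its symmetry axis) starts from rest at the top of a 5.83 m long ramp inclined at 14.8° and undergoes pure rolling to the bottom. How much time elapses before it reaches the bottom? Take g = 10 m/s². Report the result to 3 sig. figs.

The moment of inertia is (2/3)MR², giving k ≡ I/(MR²) = 2/3.
Translational: Mg sinθ − f = Ma. Rotational about the CM: fR = Iα = kMRa, so f = kMa.
Hence a = g sinθ/(1+k) = 10×sin14.8°/1.667 = 1.533 m/s².
With constant a from rest, t = √(2L/a) = √(2·5.83/1.533) ≈ 2.76 s.

t ≈ 2.76 s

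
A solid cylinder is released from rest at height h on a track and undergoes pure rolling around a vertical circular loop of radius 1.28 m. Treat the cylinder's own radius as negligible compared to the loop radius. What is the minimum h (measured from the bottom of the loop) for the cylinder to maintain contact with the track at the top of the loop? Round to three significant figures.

Here I = (1/2)MR², so the shape factor k = I/(MR²) = 0.5.
At the top, contact is just lost when gravity alone supplies the centripetal force: Mg = Mv_top²/r, i.e. v_top² = gr.
With ω = v/R, the kinetic energy at speed v is ½(1+k)Mv² = (3/4)Mv².
Energy conservation from release (height h) to the top (height 2r): Mgh = Mg(2r) + (3/4)M·gr.
Thus h_min = 2r + (1+k)r/2 = r(2 + 1.5/2) = 1.28 × 2.75 ≈ 3.52 m.

h_min ≈ 3.52 m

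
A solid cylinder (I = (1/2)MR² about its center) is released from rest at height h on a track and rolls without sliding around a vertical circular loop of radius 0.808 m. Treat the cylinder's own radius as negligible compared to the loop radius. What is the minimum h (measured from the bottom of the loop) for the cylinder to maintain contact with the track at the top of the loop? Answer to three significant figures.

For this body I = (1/2)MR², i.e. k = I/(MR²) = 0.5.
At the top, contact is just lost when gravity alone supplies the centripetal force: Mg = Mv_top²/r, i.e. v_top² = gr.
With ω = v/R, the kinetic energy at speed v is ½(1+k)Mv² = (3/4)Mv².
Energy conservation from release (height h) to the top (height 2r): Mgh = Mg(2r) + (3/4)M·gr.
Thus h_min = 2r + (1+k)r/2 = r(2 + 1.5/2) = 0.808 × 2.75 ≈ 2.22 m.

h_min ≈ 2.22 m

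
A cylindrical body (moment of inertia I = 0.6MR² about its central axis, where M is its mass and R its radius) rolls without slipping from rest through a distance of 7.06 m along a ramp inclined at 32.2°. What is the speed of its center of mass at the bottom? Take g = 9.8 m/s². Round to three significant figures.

The moment of inertia is 0.6MR², giving k ≡ I/(MR²) = 0.6.
Rolling without slipping gives ω = v/R, so the total kinetic energy is ½Mv² + ½Iω² = ½(1+k)Mv² = (4/5)Mv².
The vertical drop is h = L sinθ = 7.06 × sin32.2° = 3.762 m.
Setting Mgh = (4/5)Mv² gives v = √(2gh/(1+k)) = √(2·9.8·3.762/1.6) ≈ 6.79 m/s.

v ≈ 6.79 m/s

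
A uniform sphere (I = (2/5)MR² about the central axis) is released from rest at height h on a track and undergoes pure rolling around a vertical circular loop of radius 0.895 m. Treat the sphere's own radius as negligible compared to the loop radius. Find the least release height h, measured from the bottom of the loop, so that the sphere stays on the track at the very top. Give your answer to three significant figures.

h_min ≈ 2.42 m

The moment of inertia is (2/5)MR², giving k ≡ I/(MR²) = 0.4.
At the top, contact is just lost when gravity alone supplies the centripetal force: Mg = Mv_top²/r, i.e. v_top² = gr.
With ω = v/R, the kinetic energy at speed v is ½(1+k)Mv² = (7/10)Mv².
Energy conservation from release (height h) to the top (height 2r): Mgh = Mg(2r) + (7/10)M·gr.
Thus h_min = 2r + (1+k)r/2 = r(2 + 1.4/2) = 0.895 × 2.7 ≈ 2.42 m.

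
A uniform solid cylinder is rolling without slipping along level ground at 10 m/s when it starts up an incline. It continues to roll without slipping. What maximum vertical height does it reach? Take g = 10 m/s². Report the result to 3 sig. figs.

h ≈ 7.50 m

The moment of inertia is (1/2)MR², giving k ≡ I/(MR²) = 0.5.
Since it rolls without slipping, ω = v/R and KE = ½Mv² + ½Iω² = ½(1+k)Mv² = (3/4)Mv².
All of this converts to potential energy at the highest point: (3/4)Mv₀² = Mgh.
Thus h = (1+k)v₀²/(2g) = 1.5 × 10² / (2 × 10) ≈ 7.50 m.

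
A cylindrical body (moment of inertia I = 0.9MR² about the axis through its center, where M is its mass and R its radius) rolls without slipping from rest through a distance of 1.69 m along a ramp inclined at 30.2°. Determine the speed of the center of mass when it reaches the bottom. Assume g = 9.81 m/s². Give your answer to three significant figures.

v ≈ 2.96 m/s

With I = 0.9MR², the ratio k = I/(MR²) is 0.9.
Rolling without slipping gives ω = v/R, so the total kinetic energy is ½Mv² + ½Iω² = ½(1+k)Mv² = (19/20)Mv².
The vertical drop is h = L sinθ = 1.69 × sin30.2° = 0.8501 m.
Setting Mgh = (19/20)Mv² gives v = √(2gh/(1+k)) = √(2·9.81·0.8501/1.9) ≈ 2.96 m/s.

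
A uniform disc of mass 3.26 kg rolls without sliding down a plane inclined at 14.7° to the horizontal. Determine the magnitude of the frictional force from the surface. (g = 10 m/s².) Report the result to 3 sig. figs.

The moment of inertia is (1/2)MR², giving k ≡ I/(MR²) = 0.5.
Along the incline Mg sinθ − f = Ma, and torque about the center fR = Iα = kMR²(a/R) gives f = kMa.
Combining, a = g sinθ/(1+k) and f = kMa = kMg sinθ/(1+k).
f = 0.5 × 3.26 × 10 × sin14.7° / 1.5 ≈ 2.76 N.

f ≈ 2.76 N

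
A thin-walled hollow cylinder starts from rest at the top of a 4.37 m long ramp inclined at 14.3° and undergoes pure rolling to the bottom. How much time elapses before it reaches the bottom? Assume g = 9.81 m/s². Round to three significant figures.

Here I = MR², so the shape factor k = I/(MR²) = 1.
Newton's second law down the slope: Mg sinθ − f = Ma. The torque equation fR = Iα (with α = a/R) gives f = kMa.
Hence a = g sinθ/(1+k) = 9.81×sin14.3°/2 = 1.212 m/s².
Starting from rest, L = ½at², so t = √(2L/a) = √(2×4.37/1.212) ≈ 2.69 s.

t ≈ 2.69 s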